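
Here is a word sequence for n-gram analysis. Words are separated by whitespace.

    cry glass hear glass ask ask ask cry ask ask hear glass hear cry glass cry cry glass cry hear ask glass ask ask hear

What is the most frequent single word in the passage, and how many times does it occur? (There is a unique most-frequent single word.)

Unigram frequencies (highest first):
  ask: 8
  cry: 6
  glass: 6
  hear: 5

"ask", 8 times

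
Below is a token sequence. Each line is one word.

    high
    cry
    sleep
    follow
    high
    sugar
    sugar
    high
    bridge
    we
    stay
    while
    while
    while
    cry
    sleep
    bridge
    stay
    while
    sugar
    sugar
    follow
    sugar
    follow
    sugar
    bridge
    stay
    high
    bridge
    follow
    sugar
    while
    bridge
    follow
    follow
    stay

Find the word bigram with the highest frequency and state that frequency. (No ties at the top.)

"follow sugar", 3 times

Bigram frequencies (highest first):
  follow sugar: 3
  cry sleep: 2
  sugar sugar: 2
  high bridge: 2
  stay while: 2
  while while: 2
  … (19 more, each ≤ 2)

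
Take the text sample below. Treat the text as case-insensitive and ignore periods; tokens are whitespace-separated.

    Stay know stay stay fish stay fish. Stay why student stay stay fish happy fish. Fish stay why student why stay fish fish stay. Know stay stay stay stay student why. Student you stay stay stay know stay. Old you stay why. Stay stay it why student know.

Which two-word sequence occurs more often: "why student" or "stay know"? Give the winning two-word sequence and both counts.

"why student": 4 occurrences
"stay know": 3 occurrences

"why student" (4 vs 3)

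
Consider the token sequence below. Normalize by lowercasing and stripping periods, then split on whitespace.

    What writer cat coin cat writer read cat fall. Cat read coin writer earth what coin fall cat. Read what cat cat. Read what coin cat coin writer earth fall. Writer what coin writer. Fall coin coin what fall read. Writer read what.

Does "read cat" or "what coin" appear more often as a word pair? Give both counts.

"what coin" (3 vs 1)

"read cat": 1 occurrence
"what coin": 3 occurrences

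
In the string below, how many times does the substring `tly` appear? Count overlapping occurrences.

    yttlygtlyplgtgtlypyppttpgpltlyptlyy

Sliding a length-3 window over the 35 characters (33 positions):
  position 3–5: tly
  position 7–9: tly
  position 15–17: tly
  position 28–30: tly
  position 32–34: tly

5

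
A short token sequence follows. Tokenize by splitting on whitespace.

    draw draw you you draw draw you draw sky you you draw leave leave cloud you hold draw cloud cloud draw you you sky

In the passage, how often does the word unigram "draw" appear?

8

Scanning the 24 tokens for "draw":
  position 1: draw
  position 2: draw
  position 5: draw
  position 6: draw
  position 8: draw
  position 12: draw
  position 18: draw
  position 21: draw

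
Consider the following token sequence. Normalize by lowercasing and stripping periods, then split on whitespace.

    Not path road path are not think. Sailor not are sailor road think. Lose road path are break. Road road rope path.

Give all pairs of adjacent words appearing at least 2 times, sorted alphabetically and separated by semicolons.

path are; road path

Bigram counts meeting the condition (at least 2 times):
  path are: 2
  road path: 2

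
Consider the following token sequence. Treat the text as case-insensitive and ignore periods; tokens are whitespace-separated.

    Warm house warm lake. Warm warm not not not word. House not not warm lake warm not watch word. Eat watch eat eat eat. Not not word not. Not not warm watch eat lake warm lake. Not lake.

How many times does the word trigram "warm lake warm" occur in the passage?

2

Scanning the 36 overlapping trigram windows for "warm lake warm":
  position 3–5: warm lake warm
  position 14–16: warm lake warm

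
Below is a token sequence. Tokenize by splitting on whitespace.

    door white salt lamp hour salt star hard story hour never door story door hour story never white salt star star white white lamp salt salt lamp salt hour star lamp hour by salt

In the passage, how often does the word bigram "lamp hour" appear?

2

Scanning the 33 overlapping bigram windows for "lamp hour":
  position 4–5: lamp hour
  position 31–32: lamp hour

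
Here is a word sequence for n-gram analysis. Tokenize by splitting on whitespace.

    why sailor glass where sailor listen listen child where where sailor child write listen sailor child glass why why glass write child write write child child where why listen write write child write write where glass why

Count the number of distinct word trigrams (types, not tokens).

32

37 tokens → 35 trigram windows in total.
Repeated trigrams (each contributes count−1 duplicates):
  child write write: 2
  write child write: 2
  write write child: 2
3 duplicate windows → 35 − 3 = 32 distinct.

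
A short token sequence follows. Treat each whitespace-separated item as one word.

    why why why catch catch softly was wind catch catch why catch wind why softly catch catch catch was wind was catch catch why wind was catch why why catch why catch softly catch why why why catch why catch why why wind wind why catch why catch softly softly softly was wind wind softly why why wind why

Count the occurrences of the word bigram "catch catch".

Scanning the 58 overlapping bigram windows for "catch catch":
  position 4–5: catch catch
  position 9–10: catch catch
  position 16–17: catch catch
  position 17–18: catch catch
  position 22–23: catch catch

5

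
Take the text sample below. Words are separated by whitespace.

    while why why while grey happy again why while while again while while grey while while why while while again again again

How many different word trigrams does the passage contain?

22 tokens → 20 trigram windows in total.
Repeated trigrams (each contributes count−1 duplicates):
  while while again: 2
  why while while: 2
2 duplicate windows → 20 − 2 = 18 distinct.

18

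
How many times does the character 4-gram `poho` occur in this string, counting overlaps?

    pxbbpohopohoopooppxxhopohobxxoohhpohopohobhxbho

Sliding a length-4 window over the 47 characters (44 positions):
  position 5–8: poho
  position 9–12: poho
  position 23–26: poho
  position 34–37: poho
  position 38–41: poho

5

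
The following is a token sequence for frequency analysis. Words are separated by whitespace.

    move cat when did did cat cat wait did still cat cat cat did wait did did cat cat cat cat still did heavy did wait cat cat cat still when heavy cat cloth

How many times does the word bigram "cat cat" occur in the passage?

8

Scanning the 33 overlapping bigram windows for "cat cat":
  position 6–7: cat cat
  position 11–12: cat cat
  position 12–13: cat cat
  position 18–19: cat cat
  position 19–20: cat cat
  position 20–21: cat cat
  position 27–28: cat cat
  position 28–29: cat cat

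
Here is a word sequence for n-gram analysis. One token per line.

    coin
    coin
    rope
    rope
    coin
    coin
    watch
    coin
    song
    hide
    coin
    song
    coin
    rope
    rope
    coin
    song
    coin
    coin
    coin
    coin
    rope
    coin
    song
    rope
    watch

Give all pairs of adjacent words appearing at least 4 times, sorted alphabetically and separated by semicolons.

coin coin; coin song

Bigram counts meeting the condition (at least 4 times):
  coin coin: 5
  coin song: 4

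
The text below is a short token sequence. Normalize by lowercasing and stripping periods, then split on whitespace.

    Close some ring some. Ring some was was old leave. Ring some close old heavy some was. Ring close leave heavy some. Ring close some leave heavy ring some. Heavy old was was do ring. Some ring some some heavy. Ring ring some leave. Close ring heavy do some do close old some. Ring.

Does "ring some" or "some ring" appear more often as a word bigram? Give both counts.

"ring some" (7 vs 5)

"ring some": 7 occurrences
"some ring": 5 occurrences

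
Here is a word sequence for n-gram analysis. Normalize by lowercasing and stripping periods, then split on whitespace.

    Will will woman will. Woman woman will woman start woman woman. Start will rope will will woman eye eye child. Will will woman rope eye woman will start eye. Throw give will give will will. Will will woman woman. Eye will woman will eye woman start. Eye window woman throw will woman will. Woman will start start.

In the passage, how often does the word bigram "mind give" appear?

Scanning the 56 overlapping bigram windows for "mind give":
  (none found)

0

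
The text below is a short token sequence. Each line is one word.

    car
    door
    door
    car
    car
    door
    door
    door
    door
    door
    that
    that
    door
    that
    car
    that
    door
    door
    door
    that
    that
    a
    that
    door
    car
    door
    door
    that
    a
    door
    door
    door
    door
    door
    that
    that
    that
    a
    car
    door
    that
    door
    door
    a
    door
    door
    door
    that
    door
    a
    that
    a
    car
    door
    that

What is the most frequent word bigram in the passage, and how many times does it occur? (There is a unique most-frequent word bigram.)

"door door", 15 times

Bigram frequencies (highest first):
  door door: 15
  door that: 8
  car door: 5
  that door: 5
  that that: 4
  that a: 4
  … (8 more, each ≤ 2)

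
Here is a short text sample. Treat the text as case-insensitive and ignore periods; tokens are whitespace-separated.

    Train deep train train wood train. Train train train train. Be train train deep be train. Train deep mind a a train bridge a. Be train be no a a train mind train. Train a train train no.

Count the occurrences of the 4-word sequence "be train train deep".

Scanning the 35 overlapping 4-gram windows for "be train train deep":
  position 11–14: be train train deep
  position 15–18: be train train deep

2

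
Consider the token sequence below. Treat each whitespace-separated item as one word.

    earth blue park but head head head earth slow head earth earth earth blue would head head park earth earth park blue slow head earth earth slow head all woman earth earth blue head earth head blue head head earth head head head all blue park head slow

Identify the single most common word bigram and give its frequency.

"head head", 6 times

Bigram frequencies (highest first):
  head head: 6
  head earth: 5
  earth earth: 5
  earth blue: 3
  slow head: 3
  blue park: 2
  … (19 more, each ≤ 2)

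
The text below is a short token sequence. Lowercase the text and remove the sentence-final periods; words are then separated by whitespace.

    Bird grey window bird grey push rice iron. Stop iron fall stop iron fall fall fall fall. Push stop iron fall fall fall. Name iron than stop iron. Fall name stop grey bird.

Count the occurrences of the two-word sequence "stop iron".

4

Scanning the 32 overlapping bigram windows for "stop iron":
  position 9–10: stop iron
  position 12–13: stop iron
  position 19–20: stop iron
  position 27–28: stop iron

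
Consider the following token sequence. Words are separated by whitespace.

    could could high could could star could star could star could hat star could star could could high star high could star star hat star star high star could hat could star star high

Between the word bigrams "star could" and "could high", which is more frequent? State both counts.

"star could" (6 vs 2)

"star could": 6 occurrences
"could high": 2 occurrences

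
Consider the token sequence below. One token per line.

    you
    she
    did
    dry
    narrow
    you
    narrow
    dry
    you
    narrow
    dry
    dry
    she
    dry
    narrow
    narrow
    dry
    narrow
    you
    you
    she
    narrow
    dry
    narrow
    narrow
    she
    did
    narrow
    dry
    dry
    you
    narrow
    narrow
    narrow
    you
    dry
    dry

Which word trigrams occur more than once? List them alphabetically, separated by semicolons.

Trigram counts meeting the condition (more than once):
  dry narrow narrow: 2
  dry narrow you: 2
  dry you narrow: 2
  narrow dry dry: 2
  narrow dry narrow: 2
  you narrow dry: 2

dry narrow narrow; dry narrow you; dry you narrow; narrow dry dry; narrow dry narrow; you narrow dry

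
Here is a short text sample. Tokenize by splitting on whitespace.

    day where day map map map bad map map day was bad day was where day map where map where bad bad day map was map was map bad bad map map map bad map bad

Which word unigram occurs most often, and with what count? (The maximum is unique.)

"map", 14 times

Unigram frequencies (highest first):
  map: 14
  bad: 8
  day: 6
  where: 4
  was: 4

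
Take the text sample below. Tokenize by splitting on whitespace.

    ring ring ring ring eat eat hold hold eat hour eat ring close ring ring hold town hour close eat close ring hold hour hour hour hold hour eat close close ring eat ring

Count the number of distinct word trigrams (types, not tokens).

31

34 tokens → 32 trigram windows in total.
Repeated trigrams (each contributes count−1 duplicates):
  ring ring ring: 2
1 duplicate windows → 32 − 1 = 31 distinct.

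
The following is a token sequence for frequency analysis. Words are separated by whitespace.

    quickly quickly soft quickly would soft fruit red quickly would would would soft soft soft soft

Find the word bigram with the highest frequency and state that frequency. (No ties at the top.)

Bigram frequencies (highest first):
  soft soft: 3
  quickly would: 2
  would soft: 2
  would would: 2
  quickly quickly: 1
  quickly soft: 1
  … (4 more, each ≤ 1)

"soft soft", 3 times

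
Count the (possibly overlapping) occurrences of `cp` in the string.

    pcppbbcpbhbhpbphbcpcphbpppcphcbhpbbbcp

Sliding a length-2 window over the 38 characters (37 positions):
  position 2–3: cp
  position 7–8: cp
  position 18–19: cp
  position 20–21: cp
  position 27–28: cp
  position 37–38: cp

6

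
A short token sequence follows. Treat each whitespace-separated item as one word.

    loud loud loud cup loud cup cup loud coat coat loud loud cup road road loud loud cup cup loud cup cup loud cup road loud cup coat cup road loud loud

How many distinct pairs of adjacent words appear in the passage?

12

32 tokens → 31 bigram windows in total.
Repeated bigrams (each contributes count−1 duplicates):
  loud cup: 7
  loud loud: 5
  cup loud: 4
  cup cup: 3
  cup road: 3
  road loud: 3
19 duplicate windows → 31 − 19 = 12 distinct.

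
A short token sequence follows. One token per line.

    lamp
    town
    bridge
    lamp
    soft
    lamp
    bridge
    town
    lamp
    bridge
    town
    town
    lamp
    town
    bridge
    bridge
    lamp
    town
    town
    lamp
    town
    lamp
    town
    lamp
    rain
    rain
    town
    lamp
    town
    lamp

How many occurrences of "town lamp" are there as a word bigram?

7

Scanning the 29 overlapping bigram windows for "town lamp":
  position 8–9: town lamp
  position 12–13: town lamp
  position 19–20: town lamp
  position 21–22: town lamp
  position 23–24: town lamp
  position 27–28: town lamp
  position 29–30: town lamp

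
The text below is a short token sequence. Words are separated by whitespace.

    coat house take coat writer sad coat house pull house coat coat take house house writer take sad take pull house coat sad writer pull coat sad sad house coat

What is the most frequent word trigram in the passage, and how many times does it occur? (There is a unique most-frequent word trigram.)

"pull house coat", 2 times

Trigram frequencies (highest first):
  pull house coat: 2
  coat house take: 1
  house take coat: 1
  take coat writer: 1
  coat writer sad: 1
  writer sad coat: 1
  … (21 more, each ≤ 1)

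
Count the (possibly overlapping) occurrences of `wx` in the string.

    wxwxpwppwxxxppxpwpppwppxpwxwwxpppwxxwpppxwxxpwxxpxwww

Sliding a length-2 window over the 53 characters (52 positions):
  position 1–2: wx
  position 3–4: wx
  position 9–10: wx
  position 26–27: wx
  position 29–30: wx
  position 34–35: wx
  position 42–43: wx
  position 46–47: wx

8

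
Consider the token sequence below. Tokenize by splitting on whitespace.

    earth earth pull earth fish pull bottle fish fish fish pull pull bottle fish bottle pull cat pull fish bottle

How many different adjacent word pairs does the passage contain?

14

20 tokens → 19 bigram windows in total.
Repeated bigrams (each contributes count−1 duplicates):
  bottle fish: 2
  fish bottle: 2
  fish fish: 2
  fish pull: 2
  pull bottle: 2
5 duplicate windows → 19 − 5 = 14 distinct.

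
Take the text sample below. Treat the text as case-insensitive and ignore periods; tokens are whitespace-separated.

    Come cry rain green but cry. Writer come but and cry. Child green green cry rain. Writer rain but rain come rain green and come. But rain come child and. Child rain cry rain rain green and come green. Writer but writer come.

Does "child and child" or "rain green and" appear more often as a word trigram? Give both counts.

"child and child": 1 occurrence
"rain green and": 2 occurrences

"rain green and" (2 vs 1)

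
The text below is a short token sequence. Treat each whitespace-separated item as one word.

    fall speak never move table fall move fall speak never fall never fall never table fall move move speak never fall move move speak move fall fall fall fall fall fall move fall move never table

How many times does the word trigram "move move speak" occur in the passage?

Scanning the 34 overlapping trigram windows for "move move speak":
  position 17–19: move move speak
  position 22–24: move move speak

2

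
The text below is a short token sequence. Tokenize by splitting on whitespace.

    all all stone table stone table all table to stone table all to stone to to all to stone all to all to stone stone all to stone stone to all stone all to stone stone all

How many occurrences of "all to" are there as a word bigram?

Scanning the 36 overlapping bigram windows for "all to":
  position 12–13: all to
  position 17–18: all to
  position 20–21: all to
  position 22–23: all to
  position 26–27: all to
  position 33–34: all to

6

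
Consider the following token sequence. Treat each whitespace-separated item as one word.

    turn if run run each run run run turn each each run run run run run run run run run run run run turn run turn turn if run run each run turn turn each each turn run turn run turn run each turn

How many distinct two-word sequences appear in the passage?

44 tokens → 43 bigram windows in total.
Repeated bigrams (each contributes count−1 duplicates):
  run run: 15
  run turn: 6
  turn run: 4
  each run: 3
  run each: 3
  each each: 2
  each turn: 2
  if run: 2
  … (3 more repeated)
32 duplicate windows → 43 − 32 = 11 distinct.

11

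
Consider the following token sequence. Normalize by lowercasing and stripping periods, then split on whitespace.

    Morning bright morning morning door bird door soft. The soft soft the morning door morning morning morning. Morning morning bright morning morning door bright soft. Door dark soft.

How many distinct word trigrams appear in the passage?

21

28 tokens → 26 trigram windows in total.
Repeated trigrams (each contributes count−1 duplicates):
  morning morning morning: 3
  bright morning morning: 2
  morning bright morning: 2
  morning morning door: 2
5 duplicate windows → 26 − 5 = 21 distinct.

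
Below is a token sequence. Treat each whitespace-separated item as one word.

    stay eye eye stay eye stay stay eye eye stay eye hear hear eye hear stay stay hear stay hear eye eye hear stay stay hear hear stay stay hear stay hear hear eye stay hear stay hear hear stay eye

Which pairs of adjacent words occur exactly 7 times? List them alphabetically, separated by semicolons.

hear stay; stay hear

Bigram counts meeting the condition (exactly 7 times):
  hear stay: 7
  stay hear: 7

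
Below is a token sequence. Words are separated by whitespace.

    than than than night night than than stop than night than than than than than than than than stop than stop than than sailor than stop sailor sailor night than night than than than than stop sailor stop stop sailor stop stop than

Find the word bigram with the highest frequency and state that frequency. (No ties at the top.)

Bigram frequencies (highest first):
  than than: 14
  than stop: 5
  night than: 4
  stop than: 4
  than night: 3
  stop sailor: 3
  … (7 more, each ≤ 2)

"than than", 14 times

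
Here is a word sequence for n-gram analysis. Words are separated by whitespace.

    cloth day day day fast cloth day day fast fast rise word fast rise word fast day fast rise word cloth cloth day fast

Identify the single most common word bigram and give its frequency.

"day fast", 4 times

Bigram frequencies (highest first):
  day fast: 4
  cloth day: 3
  day day: 3
  fast rise: 3
  rise word: 3
  word fast: 2
  … (5 more, each ≤ 1)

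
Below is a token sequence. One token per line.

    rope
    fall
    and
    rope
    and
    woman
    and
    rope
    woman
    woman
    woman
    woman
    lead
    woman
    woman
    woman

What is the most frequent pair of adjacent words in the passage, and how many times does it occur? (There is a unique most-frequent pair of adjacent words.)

"woman woman", 5 times

Bigram frequencies (highest first):
  woman woman: 5
  and rope: 2
  rope fall: 1
  fall and: 1
  rope and: 1
  and woman: 1
  … (4 more, each ≤ 1)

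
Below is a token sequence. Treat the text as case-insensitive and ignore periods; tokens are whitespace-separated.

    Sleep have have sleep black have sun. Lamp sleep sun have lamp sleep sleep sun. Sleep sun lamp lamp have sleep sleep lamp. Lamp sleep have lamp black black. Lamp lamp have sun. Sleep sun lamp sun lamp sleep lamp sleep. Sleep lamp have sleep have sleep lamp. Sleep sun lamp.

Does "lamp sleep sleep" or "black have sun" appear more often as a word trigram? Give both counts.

"lamp sleep sleep" (2 vs 1)

"lamp sleep sleep": 2 occurrences
"black have sun": 1 occurrence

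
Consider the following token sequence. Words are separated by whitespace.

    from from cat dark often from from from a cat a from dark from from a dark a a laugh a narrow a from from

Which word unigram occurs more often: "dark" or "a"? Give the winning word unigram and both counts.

"a" (7 vs 3)

"dark": 3 occurrences
"a": 7 occurrences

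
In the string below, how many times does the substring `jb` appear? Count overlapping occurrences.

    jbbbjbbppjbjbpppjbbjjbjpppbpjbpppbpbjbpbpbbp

8

Sliding a length-2 window over the 44 characters (43 positions):
  position 1–2: jb
  position 5–6: jb
  position 10–11: jb
  position 12–13: jb
  position 17–18: jb
  position 21–22: jb
  position 29–30: jb
  position 37–38: jb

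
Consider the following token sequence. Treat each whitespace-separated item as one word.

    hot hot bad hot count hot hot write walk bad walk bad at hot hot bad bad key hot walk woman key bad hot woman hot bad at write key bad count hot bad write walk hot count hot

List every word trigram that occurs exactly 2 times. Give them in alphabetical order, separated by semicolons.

hot count hot; hot hot bad

Trigram counts meeting the condition (exactly 2 times):
  hot count hot: 2
  hot hot bad: 2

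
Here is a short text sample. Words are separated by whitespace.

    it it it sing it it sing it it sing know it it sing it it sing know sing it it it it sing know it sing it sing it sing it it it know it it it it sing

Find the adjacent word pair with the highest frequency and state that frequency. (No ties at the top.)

Bigram frequencies (highest first):
  it it: 14
  it sing: 10
  sing it: 7
  sing know: 3
  know it: 3
  know sing: 1
  … (1 more, each ≤ 1)

"it it", 14 times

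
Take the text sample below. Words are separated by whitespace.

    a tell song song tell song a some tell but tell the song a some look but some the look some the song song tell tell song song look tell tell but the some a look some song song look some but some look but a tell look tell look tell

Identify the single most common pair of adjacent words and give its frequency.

"song song", 4 times

Bigram frequencies (highest first):
  song song: 4
  tell song: 3
  look some: 3
  look tell: 3
  a tell: 2
  song tell: 2
  … (22 more, each ≤ 2)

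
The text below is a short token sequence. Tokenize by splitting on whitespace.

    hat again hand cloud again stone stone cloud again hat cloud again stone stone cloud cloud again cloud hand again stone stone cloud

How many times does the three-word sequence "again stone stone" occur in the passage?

3

Scanning the 21 overlapping trigram windows for "again stone stone":
  position 5–7: again stone stone
  position 12–14: again stone stone
  position 20–22: again stone stone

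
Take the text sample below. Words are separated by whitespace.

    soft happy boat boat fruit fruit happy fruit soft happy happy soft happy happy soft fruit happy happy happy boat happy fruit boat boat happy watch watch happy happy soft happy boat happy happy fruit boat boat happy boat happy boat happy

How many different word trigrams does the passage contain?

28

42 tokens → 40 trigram windows in total.
Repeated trigrams (each contributes count−1 duplicates):
  happy boat happy: 4
  happy happy soft: 3
  boat boat happy: 2
  boat happy boat: 2
  fruit boat boat: 2
  happy fruit boat: 2
  happy soft happy: 2
  soft happy boat: 2
  … (1 more repeated)
12 duplicate windows → 40 − 12 = 28 distinct.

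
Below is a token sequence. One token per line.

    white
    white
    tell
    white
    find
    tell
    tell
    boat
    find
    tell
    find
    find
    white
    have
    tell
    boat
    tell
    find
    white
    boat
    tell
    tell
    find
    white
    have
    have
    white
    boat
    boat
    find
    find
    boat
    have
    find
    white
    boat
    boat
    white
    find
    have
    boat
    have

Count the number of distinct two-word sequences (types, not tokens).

42 tokens → 41 bigram windows in total.
Repeated bigrams (each contributes count−1 duplicates):
  find white: 4
  tell find: 3
  white boat: 3
  boat boat: 2
  boat find: 2
  boat have: 2
  boat tell: 2
  find find: 2
  … (5 more repeated)
17 duplicate windows → 41 − 17 = 24 distinct.

24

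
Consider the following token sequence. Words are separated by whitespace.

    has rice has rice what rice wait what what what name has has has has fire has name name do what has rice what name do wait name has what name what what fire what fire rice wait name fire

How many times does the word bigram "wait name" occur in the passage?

Scanning the 39 overlapping bigram windows for "wait name":
  position 27–28: wait name
  position 38–39: wait name

2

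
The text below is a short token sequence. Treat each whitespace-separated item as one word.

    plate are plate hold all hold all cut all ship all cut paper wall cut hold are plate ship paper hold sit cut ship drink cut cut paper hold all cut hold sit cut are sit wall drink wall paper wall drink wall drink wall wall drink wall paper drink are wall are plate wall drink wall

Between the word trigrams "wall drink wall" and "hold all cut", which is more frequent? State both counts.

"wall drink wall": 5 occurrences
"hold all cut": 2 occurrences

"wall drink wall" (5 vs 2)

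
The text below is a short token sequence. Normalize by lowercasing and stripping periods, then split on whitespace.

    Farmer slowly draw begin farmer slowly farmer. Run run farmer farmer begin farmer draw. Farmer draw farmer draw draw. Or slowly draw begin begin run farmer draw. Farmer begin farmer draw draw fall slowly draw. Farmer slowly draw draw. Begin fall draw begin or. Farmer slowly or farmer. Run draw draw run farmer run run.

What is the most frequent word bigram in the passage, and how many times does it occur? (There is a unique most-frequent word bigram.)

Bigram frequencies (highest first):
  farmer draw: 5
  farmer slowly: 4
  slowly draw: 4
  draw begin: 4
  draw farmer: 4
  draw draw: 4
  … (20 more, each ≤ 3)

"farmer draw", 5 times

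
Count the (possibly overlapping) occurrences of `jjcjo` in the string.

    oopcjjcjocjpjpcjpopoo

1

Sliding a length-5 window over the 21 characters (17 positions):
  position 5–9: jjcjo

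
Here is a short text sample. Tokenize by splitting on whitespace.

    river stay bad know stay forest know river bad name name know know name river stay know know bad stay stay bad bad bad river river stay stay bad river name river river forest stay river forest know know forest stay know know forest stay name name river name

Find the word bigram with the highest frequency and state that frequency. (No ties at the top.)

"know know", 4 times

Bigram frequencies (highest first):
  know know: 4
  river stay: 3
  stay bad: 3
  name river: 3
  forest stay: 3
  forest know: 2
  … (21 more, each ≤ 2)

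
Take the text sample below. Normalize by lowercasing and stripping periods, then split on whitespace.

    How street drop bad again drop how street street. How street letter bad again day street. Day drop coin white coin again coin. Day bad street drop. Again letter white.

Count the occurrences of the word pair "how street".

3

Scanning the 29 overlapping bigram windows for "how street":
  position 1–2: how street
  position 7–8: how street
  position 10–11: how street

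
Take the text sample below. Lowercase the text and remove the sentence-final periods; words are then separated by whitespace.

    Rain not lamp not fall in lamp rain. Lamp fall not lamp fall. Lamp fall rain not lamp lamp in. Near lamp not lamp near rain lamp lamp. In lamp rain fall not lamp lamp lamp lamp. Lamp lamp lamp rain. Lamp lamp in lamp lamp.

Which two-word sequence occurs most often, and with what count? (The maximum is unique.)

"lamp lamp", 10 times

Bigram frequencies (highest first):
  lamp lamp: 10
  not lamp: 5
  in lamp: 3
  lamp rain: 3
  rain lamp: 3
  lamp fall: 3
  … (13 more, each ≤ 3)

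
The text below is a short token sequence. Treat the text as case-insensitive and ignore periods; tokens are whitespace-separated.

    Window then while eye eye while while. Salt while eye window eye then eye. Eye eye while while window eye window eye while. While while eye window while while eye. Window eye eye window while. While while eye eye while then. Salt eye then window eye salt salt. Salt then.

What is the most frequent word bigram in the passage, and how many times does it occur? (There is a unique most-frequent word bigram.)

Bigram frequencies (highest first):
  while while: 7
  while eye: 5
  eye eye: 5
  eye window: 5
  window eye: 5
  eye while: 4
  … (15 more, each ≤ 2)

"while while", 7 times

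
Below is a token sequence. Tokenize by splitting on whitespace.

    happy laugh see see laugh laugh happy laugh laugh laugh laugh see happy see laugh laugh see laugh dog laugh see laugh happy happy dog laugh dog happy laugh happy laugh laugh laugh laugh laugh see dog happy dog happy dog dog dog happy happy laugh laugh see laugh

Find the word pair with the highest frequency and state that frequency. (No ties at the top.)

"laugh laugh", 10 times

Bigram frequencies (highest first):
  laugh laugh: 10
  laugh see: 6
  happy laugh: 5
  see laugh: 5
  dog happy: 4
  laugh happy: 3
  … (9 more, each ≤ 3)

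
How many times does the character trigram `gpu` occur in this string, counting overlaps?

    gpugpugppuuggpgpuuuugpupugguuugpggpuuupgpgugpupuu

Sliding a length-3 window over the 49 characters (47 positions):
  position 1–3: gpu
  position 4–6: gpu
  position 15–17: gpu
  position 21–23: gpu
  position 34–36: gpu
  position 44–46: gpu

6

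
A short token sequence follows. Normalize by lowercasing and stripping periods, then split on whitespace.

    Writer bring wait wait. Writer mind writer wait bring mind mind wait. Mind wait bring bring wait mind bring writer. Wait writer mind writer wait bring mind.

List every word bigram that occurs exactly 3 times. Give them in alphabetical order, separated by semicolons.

wait bring; writer wait

Bigram counts meeting the condition (exactly 3 times):
  wait bring: 3
  writer wait: 3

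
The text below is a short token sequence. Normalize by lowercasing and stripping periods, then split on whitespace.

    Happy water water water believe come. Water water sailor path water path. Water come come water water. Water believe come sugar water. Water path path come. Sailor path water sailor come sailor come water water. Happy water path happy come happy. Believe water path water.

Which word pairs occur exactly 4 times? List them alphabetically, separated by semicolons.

path water; water path

Bigram counts meeting the condition (exactly 4 times):
  path water: 4
  water path: 4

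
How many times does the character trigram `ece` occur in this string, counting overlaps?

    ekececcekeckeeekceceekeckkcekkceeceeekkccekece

Sliding a length-3 window over the 46 characters (44 positions):
  position 3–5: ece
  position 18–20: ece
  position 33–35: ece
  position 44–46: ece

4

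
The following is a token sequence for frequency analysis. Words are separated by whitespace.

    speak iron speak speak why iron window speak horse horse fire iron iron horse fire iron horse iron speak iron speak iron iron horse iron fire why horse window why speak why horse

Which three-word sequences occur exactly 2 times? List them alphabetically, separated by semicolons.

Trigram counts meeting the condition (exactly 2 times):
  horse fire iron: 2
  iron horse iron: 2
  iron iron horse: 2
  iron speak iron: 2
  speak iron speak: 2

horse fire iron; iron horse iron; iron iron horse; iron speak iron; speak iron speak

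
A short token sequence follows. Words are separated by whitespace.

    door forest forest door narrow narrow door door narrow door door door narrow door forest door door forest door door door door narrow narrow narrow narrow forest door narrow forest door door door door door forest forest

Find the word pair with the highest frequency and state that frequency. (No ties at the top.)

"door door", 11 times

Bigram frequencies (highest first):
  door door: 11
  forest door: 5
  door narrow: 5
  door forest: 4
  narrow narrow: 4
  narrow door: 3
  … (2 more, each ≤ 2)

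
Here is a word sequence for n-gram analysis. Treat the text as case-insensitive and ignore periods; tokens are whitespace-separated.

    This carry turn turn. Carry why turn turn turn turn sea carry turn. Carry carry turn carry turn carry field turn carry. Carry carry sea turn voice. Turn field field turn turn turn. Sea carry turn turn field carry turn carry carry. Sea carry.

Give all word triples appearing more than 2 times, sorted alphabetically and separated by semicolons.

Trigram counts meeting the condition (more than 2 times):
  carry turn carry: 4
  turn carry carry: 3
  turn turn turn: 3

carry turn carry; turn carry carry; turn turn turn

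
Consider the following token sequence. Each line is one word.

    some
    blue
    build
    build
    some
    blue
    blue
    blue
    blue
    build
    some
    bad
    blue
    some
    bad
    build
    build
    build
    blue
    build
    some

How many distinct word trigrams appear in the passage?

17

21 tokens → 19 trigram windows in total.
Repeated trigrams (each contributes count−1 duplicates):
  blue blue blue: 2
  blue build some: 2
2 duplicate windows → 19 − 2 = 17 distinct.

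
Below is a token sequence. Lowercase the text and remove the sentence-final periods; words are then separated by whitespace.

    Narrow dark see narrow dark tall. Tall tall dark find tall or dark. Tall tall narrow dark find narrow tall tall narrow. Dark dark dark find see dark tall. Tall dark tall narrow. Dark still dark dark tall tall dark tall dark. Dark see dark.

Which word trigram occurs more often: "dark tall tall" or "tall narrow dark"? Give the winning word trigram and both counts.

"dark tall tall": 4 occurrences
"tall narrow dark": 3 occurrences

"dark tall tall" (4 vs 3)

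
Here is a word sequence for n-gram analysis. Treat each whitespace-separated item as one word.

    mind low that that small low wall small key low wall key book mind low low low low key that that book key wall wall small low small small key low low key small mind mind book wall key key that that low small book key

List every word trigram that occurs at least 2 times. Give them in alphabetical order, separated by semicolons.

key that that; low low key; low low low; small key low

Trigram counts meeting the condition (at least 2 times):
  key that that: 2
  low low key: 2
  low low low: 2
  small key low: 2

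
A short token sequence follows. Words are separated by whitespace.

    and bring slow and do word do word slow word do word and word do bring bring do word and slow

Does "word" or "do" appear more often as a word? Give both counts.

"word": 6 occurrences
"do": 5 occurrences

"word" (6 vs 5)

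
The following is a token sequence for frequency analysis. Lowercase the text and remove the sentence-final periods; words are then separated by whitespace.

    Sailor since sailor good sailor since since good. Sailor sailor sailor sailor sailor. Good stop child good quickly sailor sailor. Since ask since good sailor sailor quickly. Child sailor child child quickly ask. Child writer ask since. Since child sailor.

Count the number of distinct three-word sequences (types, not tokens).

40 tokens → 38 trigram windows in total.
Repeated trigrams (each contributes count−1 duplicates):
  sailor sailor sailor: 3
  good sailor sailor: 2
  since good sailor: 2
4 duplicate windows → 38 − 4 = 34 distinct.

34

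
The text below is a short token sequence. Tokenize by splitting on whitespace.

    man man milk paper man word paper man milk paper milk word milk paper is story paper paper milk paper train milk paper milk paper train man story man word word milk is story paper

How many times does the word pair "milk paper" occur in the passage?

6

Scanning the 34 overlapping bigram windows for "milk paper":
  position 3–4: milk paper
  position 9–10: milk paper
  position 13–14: milk paper
  position 19–20: milk paper
  position 22–23: milk paper
  position 24–25: milk paper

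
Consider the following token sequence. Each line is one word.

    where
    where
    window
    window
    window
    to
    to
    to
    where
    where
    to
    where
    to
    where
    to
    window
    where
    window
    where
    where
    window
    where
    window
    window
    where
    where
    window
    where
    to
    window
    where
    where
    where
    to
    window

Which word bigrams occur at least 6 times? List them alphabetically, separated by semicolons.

Bigram counts meeting the condition (at least 6 times):
  where where: 6
  window where: 6

where where; window where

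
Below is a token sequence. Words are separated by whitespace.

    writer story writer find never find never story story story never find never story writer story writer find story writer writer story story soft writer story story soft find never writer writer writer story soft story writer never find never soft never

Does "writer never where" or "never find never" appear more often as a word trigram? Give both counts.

"writer never where": 0 occurrences
"never find never": 3 occurrences

"never find never" (3 vs 0)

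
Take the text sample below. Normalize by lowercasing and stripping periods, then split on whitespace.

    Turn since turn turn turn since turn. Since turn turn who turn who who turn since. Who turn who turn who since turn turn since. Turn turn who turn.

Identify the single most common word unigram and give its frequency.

Unigram frequencies (highest first):
  turn: 16
  who: 7
  since: 6

"turn", 16 times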